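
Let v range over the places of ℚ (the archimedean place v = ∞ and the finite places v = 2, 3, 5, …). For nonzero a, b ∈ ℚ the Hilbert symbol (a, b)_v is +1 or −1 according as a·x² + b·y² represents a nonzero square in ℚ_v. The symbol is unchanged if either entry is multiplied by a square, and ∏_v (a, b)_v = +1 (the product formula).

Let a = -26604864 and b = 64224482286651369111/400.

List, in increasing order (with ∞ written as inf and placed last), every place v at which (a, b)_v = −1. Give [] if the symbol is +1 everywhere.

[2, 11, 13, 19]

(a, b) ≡ (-46189, 2431) mod (ℚ^×)²; places V = {2, 3, 5, 11, 13, 17, 19, 23, ∞}.
(a,b)_5: α=0, u≡1; β=-2, v≡1 (mod 5); (1|5)=+1, (1|5)=+1; sign (−1)^0·+1^-2·+1^0 = +1.
(a,b)_13: α=1, u≡10; β=3, v≡11 (mod 13); (10|13)=+1, (11|13)=-1; sign (−1)^0·+1^3·-1^1 = -1.
(a,b)_23: α=0, u≡18; β=2, v≡18 (mod 23); (18|23)=+1, (18|23)=+1; sign (−1)^0·+1^2·+1^0 = +1.
(a,b)_17: α=1, u≡11; β=5, v≡12 (mod 17); (11|17)=-1, (12|17)=-1; sign (−1)^0·-1^5·-1^1 = +1.
(a,b)_∞: sgn(-46189)=−, sgn(2431)=+, so +1.
(a,b)_2: α=6, β=-4; u≡3, v≡7 (mod 8); ε(u)ε(v)=1·1, αω(v)=6·0, βω(u)=-4·1; sum ≡ 1  ⇒  -1.
(a,b)_19: α=1, u≡6; β=2, v≡3 (mod 19); (6|19)=+1, (3|19)=-1; sign (−1)^0·+1^2·-1^1 = -1.
(a,b)_3: α=2, u≡2; β=4, v≡1 (mod 3); (2|3)=-1, (1|3)=+1; sign (−1)^0·-1^4·+1^2 = +1.
(a,b)_11: α=1, u≡1; β=3, v≡5 (mod 11); (1|11)=+1, (5|11)=+1; sign (−1)^1·+1^3·+1^1 = -1.
Ram(-46189, 2431) = {2, 11, 13, 19}; no ℚ_2-point on the conic.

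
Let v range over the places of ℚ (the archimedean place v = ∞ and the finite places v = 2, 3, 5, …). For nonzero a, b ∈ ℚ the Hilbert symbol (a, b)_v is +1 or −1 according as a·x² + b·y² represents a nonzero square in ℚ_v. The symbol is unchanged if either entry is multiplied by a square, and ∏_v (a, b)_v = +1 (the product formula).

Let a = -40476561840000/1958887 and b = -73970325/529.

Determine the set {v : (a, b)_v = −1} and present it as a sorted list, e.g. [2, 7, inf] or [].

[7, 13, 19, inf]

(a, b) ≡ (-2002, -2717) mod (ℚ^×)²; places V = {2, 3, 5, 7, 11, 13, 19, 23, ∞}.
(a,b)_23: α=-4, u≡21; β=-2, v≡21 (mod 23); (21|23)=-1, (21|23)=-1; sign (−1)^0·-1^-2·-1^-4 = +1.
(a,b)_11: α=3, u≡1; β=3, v≡8 (mod 11); (1|11)=+1, (8|11)=-1; sign (−1)^1·+1^3·-1^3 = +1.
(a,b)_3: α=4, u≡2; β=2, v≡1 (mod 3); (2|3)=-1, (1|3)=+1; sign (−1)^0·-1^2·+1^4 = +1.
(a,b)_7: α=-1, u≡4; β=0, v≡3 (mod 7); (4|7)=+1, (3|7)=-1; sign (−1)^0·+1^0·-1^-1 = -1.
(a,b)_13: α=1, u≡5; β=1, v≡4 (mod 13); (5|13)=-1, (4|13)=+1; sign (−1)^0·-1^1·+1^1 = -1.
(a,b)_19: α=2, u≡12; β=1, v≡6 (mod 19); (12|19)=-1, (6|19)=+1; sign (−1)^0·-1^1·+1^2 = -1.
(a,b)_5: α=4, u≡3; β=2, v≡3 (mod 5); (3|5)=-1, (3|5)=-1; sign (−1)^0·-1^2·-1^4 = +1.
(a,b)_∞: sgn(-2002)=−, sgn(-2717)=−, so -1.
(a,b)_2: α=7, β=0; u≡7, v≡3 (mod 8); ε(u)ε(v)=1·1, αω(v)=7·1, βω(u)=0·0; sum ≡ 0  ⇒  +1.
Ram(-2002, -2717) = {7, 13, 19, ∞}; no ℚ_7-point on the conic.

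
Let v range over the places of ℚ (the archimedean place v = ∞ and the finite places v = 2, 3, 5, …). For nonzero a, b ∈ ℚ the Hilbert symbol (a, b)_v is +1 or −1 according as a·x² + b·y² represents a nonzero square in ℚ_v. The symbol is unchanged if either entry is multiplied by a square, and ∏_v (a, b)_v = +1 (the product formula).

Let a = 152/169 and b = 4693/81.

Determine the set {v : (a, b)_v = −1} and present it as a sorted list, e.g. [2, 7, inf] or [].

[2, 19]

Mod squares: a ≡ 38, b ≡ 13. Check v ∈ {∞, 2, 3, 13, 19}.
v=∞: 38 > 0 and 13 > 0  ⇒  (a,b)_∞ = +1.
v=3: a=3^0·(≡2), b=3^-4·(≡1) mod 3; (2|3)=-1, (1|3)=+1; (−1)^{0·-4·1}·(-1)^-4·(+1)^0 = +1.
v=13: a=13^-2·(≡9), b=13^1·(≡12) mod 13; (9|13)=+1, (12|13)=+1; (−1)^{-2·1·6}·(+1)^1·(+1)^-2 = +1.
v=19: a=19^1·(≡15), b=19^2·(≡14) mod 19; (15|19)=-1, (14|19)=-1; (−1)^{1·2·9}·(-1)^2·(-1)^1 = -1.
v=2: v_2(a)=3, v_2(b)=0; units ≡ 3, 5 (mod 8); ε·ε+αω+βω = 1·0+3·1+0·1 ≡ 1  ⇒  (a,b)_2 = -1.
|Ram(38, 13)| = 2, even; anisotropic at {2, 19}.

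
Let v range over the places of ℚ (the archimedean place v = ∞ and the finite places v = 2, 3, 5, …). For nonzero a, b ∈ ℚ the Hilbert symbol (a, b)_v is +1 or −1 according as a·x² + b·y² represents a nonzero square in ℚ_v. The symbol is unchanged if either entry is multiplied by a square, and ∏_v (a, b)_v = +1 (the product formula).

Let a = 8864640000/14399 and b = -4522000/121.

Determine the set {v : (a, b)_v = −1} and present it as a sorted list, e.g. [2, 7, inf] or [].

(a, b) ≡ (2261, -11305) mod (ℚ^×)²; places V = {2, 3, 5, 7, 11, 17, 19, ∞}.
(a,b)_5: α=4, u≡1; β=3, v≡4 (mod 5); (1|5)=+1, (4|5)=+1; sign (−1)^0·+1^3·+1^4 = +1.
(a,b)_11: α=-2, u≡2; β=-2, v≡1 (mod 11); (2|11)=-1, (1|11)=+1; sign (−1)^0·-1^-2·+1^-2 = +1.
(a,b)_19: α=1, u≡16; β=1, v≡10 (mod 19); (16|19)=+1, (10|19)=-1; sign (−1)^1·+1^1·-1^1 = +1.
(a,b)_2: α=10, β=4; u≡5, v≡7 (mod 8); ε(u)ε(v)=0·1, αω(v)=10·0, βω(u)=4·1; sum ≡ 0  ⇒  +1.
(a,b)_∞: sgn(2261)=+, sgn(-11305)=−, so +1.
(a,b)_3: α=6, u≡2; β=0, v≡2 (mod 3); (2|3)=-1, (2|3)=-1; sign (−1)^0·-1^0·-1^6 = +1.
(a,b)_7: α=-1, u≡1; β=1, v≡1 (mod 7); (1|7)=+1, (1|7)=+1; sign (−1)^1·+1^1·+1^-1 = -1.
(a,b)_17: α=-1, u≡7; β=1, v≡8 (mod 17); (7|17)=-1, (8|17)=+1; sign (−1)^0·-1^1·+1^-1 = -1.
(2261, -11305 / ℚ) ramifies at {7, 17}: a division algebra.

[7, 17]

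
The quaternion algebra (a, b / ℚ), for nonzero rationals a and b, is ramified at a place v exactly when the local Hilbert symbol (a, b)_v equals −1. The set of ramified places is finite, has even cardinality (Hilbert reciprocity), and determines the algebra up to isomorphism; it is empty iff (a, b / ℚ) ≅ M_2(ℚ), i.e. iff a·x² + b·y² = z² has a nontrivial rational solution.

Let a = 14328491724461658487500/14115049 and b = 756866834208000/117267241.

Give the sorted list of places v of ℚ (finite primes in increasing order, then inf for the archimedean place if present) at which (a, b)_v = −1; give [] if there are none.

[29, 31]

Mod squares: a ≡ 155, b ≡ 7816805. Check v ∈ {∞, 2, 3, 5, 7, 13, 17, 29, 31, 37, 41, 47}.
v=5: a=5^5·(≡4), b=5^3·(≡4) mod 5; (4|5)=+1, (4|5)=+1; (−1)^{5·3·2}·(+1)^3·(+1)^5 = +1.
v=3: a=3^2·(≡2), b=3^2·(≡2) mod 3; (2|3)=-1, (2|3)=-1; (−1)^{2·2·1}·(-1)^2·(-1)^2 = +1.
v=7: a=7^0·(≡2), b=7^-4·(≡6) mod 7; (2|7)=+1, (6|7)=-1; (−1)^{0·-4·3}·(+1)^-4·(-1)^0 = +1.
v=13: a=13^-2·(≡9), b=13^-2·(≡9) mod 13; (9|13)=+1, (9|13)=+1; (−1)^{-2·-2·6}·(+1)^-2·(+1)^-2 = +1.
v=47: a=47^2·(≡14), b=47^1·(≡46) mod 47; (14|47)=+1, (46|47)=-1; (−1)^{2·1·23}·(+1)^1·(-1)^2 = +1.
v=37: a=37^2·(≡10), b=37^1·(≡5) mod 37; (10|37)=+1, (5|37)=-1; (−1)^{2·1·18}·(+1)^1·(-1)^2 = +1.
v=∞: 155 > 0 and 7816805 > 0  ⇒  (a,b)_∞ = +1.
v=29: a=29^2·(≡26), b=29^1·(≡27) mod 29; (26|29)=-1, (27|29)=-1; (−1)^{2·1·14}·(-1)^1·(-1)^2 = -1.
v=17: a=17^-4·(≡13), b=17^-2·(≡2) mod 17; (13|17)=+1, (2|17)=+1; (−1)^{-4·-2·8}·(+1)^-2·(+1)^-4 = +1.
v=31: a=31^3·(≡7), b=31^1·(≡2) mod 31; (7|31)=+1, (2|31)=+1; (−1)^{3·1·15}·(+1)^1·(+1)^3 = -1.
v=2: v_2(a)=2, v_2(b)=8; units ≡ 3, 5 (mod 8); ε·ε+αω+βω = 1·0+2·1+8·1 ≡ 0  ⇒  (a,b)_2 = +1.
v=41: a=41^2·(≡36), b=41^2·(≡10) mod 41; (36|41)=+1, (10|41)=+1; (−1)^{2·2·20}·(+1)^2·(+1)^2 = +1.
(155, 7816805 / ℚ) ramifies at {29, 31}: a division algebra.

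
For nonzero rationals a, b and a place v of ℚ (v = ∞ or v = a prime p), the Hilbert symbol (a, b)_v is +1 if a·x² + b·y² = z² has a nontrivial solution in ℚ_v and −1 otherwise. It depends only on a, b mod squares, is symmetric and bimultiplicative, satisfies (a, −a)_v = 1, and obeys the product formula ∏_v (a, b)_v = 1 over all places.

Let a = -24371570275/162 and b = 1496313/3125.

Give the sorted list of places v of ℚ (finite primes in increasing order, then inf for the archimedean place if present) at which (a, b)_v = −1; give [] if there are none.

[2, 5]

(a, b) ≡ (-38, 1885) mod (ℚ^×)²; places V = {2, 3, 5, 7, 13, 19, 29, ∞}.
(a,b)_∞: sgn(-38)=−, sgn(1885)=+, so +1.
(a,b)_19: α=3, u≡6; β=0, v≡7 (mod 19); (6|19)=+1, (7|19)=+1; sign (−1)^0·+1^0·+1^3 = +1.
(a,b)_2: α=-1, β=0; u≡5, v≡5 (mod 8); ε(u)ε(v)=0·0, αω(v)=-1·1, βω(u)=0·1; sum ≡ 1  ⇒  -1.
(a,b)_3: α=-4, u≡1; β=4, v≡1 (mod 3); (1|3)=+1, (1|3)=+1; sign (−1)^0·+1^4·+1^-4 = +1.
(a,b)_29: α=2, u≡25; β=1, v≡24 (mod 29); (25|29)=+1, (24|29)=+1; sign (−1)^0·+1^1·+1^2 = +1.
(a,b)_7: α=0, u≡4; β=2, v≡1 (mod 7); (4|7)=+1, (1|7)=+1; sign (−1)^0·+1^2·+1^0 = +1.
(a,b)_5: α=2, u≡2; β=-5, v≡3 (mod 5); (2|5)=-1, (3|5)=-1; sign (−1)^0·-1^-5·-1^2 = -1.
(a,b)_13: α=2, u≡12; β=1, v≡5 (mod 13); (12|13)=+1, (5|13)=-1; sign (−1)^0·+1^1·-1^2 = +1.
Ram(-38, 1885) = {2, 5}; no ℚ_2-point on the conic.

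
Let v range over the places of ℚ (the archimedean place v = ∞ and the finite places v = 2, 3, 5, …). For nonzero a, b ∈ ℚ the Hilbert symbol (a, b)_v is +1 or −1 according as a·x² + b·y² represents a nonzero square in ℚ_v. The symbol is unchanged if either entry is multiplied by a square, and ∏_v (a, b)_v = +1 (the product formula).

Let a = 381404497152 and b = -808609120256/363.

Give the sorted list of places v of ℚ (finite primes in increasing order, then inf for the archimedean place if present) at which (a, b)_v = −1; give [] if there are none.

Mod squares: a ≡ 1173, b ≡ -357. Check v ∈ {∞, 2, 3, 7, 11, 17, 23}.
v=11: a=11^0·(≡8), b=11^-2·(≡10) mod 11; (8|11)=-1, (10|11)=-1; (−1)^{0·-2·5}·(-1)^-2·(-1)^0 = +1.
v=2: v_2(a)=8, v_2(b)=18; units ≡ 5, 3 (mod 8); ε·ε+αω+βω = 0·1+8·1+18·1 ≡ 0  ⇒  (a,b)_2 = +1.
v=17: a=17^1·(≡8), b=17^1·(≡13) mod 17; (8|17)=+1, (13|17)=+1; (−1)^{1·1·8}·(+1)^1·(+1)^1 = +1.
v=∞: 1173 > 0 and -357 < 0  ⇒  (a,b)_∞ = +1.
v=7: a=7^4·(≡1), b=7^3·(≡5) mod 7; (1|7)=+1, (5|7)=-1; (−1)^{4·3·3}·(+1)^3·(-1)^4 = +1.
v=23: a=23^3·(≡20), b=23^2·(≡22) mod 23; (20|23)=-1, (22|23)=-1; (−1)^{3·2·11}·(-1)^2·(-1)^3 = -1.
v=3: a=3^1·(≡1), b=3^-1·(≡1) mod 3; (1|3)=+1, (1|3)=+1; (−1)^{1·-1·1}·(+1)^-1·(+1)^1 = -1.
|Ram(1173, -357)| = 2, even; anisotropic at {3, 23}.

[3, 23]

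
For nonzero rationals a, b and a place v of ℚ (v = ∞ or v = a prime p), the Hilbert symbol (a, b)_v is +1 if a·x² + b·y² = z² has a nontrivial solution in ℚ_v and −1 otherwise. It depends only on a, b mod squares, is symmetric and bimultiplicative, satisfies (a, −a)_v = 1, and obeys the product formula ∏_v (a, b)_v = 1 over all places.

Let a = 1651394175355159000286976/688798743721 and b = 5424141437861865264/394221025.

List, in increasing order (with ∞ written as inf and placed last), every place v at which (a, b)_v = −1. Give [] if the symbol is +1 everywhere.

[2, 7, 29, 37]

(a, b) ≡ (130158119, 4488211) mod (ℚ^×)²; places V = {2, 3, 5, 7, 11, 13, 19, 29, 31, 37, 43, ∞}.
(a,b)_5: α=0, u≡1; β=-2, v≡4 (mod 5); (1|5)=+1, (4|5)=+1; sign (−1)^0·+1^-2·+1^0 = +1.
(a,b)_∞: sgn(130158119)=+, sgn(4488211)=+, so +1.
(a,b)_7: α=1, u≡2; β=1, v≡1 (mod 7); (2|7)=+1, (1|7)=+1; sign (−1)^1·+1^1·+1^1 = -1.
(a,b)_13: α=1, u≡5; β=3, v≡2 (mod 13); (5|13)=-1, (2|13)=-1; sign (−1)^0·-1^3·-1^1 = +1.
(a,b)_43: α=1, u≡39; β=1, v≡14 (mod 43); (39|43)=-1, (14|43)=+1; sign (−1)^1·-1^1·+1^1 = +1.
(a,b)_19: α=-6, u≡1; β=-4, v≡2 (mod 19); (1|19)=+1, (2|19)=-1; sign (−1)^0·+1^-4·-1^-6 = +1.
(a,b)_3: α=16, u≡2; β=12, v≡1 (mod 3); (2|3)=-1, (1|3)=+1; sign (−1)^0·-1^12·+1^16 = +1.
(a,b)_37: α=3, u≡33; β=1, v≡14 (mod 37); (33|37)=+1, (14|37)=-1; sign (−1)^0·+1^1·-1^3 = -1.
(a,b)_31: α=1, u≡8; β=1, v≡29 (mod 31); (8|31)=+1, (29|31)=-1; sign (−1)^1·+1^1·-1^1 = +1.
(a,b)_2: α=8, β=4; u≡7, v≡3 (mod 8); ε(u)ε(v)=1·1, αω(v)=8·1, βω(u)=4·0; sum ≡ 1  ⇒  -1.
(a,b)_11: α=-4, u≡5; β=-2, v≡7 (mod 11); (5|11)=+1, (7|11)=-1; sign (−1)^0·+1^-2·-1^-4 = +1.
(a,b)_29: α=3, u≡27; β=2, v≡21 (mod 29); (27|29)=-1, (21|29)=-1; sign (−1)^0·-1^2·-1^3 = -1.
|Ram(130158119, 4488211)| = 4, even; anisotropic at {2, 7, 29, 37}.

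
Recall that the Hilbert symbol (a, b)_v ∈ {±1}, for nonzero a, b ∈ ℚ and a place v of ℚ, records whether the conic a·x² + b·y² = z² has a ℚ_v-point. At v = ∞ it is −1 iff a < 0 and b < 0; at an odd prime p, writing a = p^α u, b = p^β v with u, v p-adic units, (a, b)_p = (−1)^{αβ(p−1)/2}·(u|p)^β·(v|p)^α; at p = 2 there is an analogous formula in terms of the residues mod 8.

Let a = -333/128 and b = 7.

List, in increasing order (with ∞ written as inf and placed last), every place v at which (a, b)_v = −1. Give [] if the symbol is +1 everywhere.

[2, 7]

Mod squares: a ≡ -74, b ≡ 7. Check v ∈ {∞, 2, 3, 7, 37}.
v=37: a=37^1·(≡6), b=37^0·(≡7) mod 37; (6|37)=-1, (7|37)=+1; (−1)^{1·0·18}·(-1)^0·(+1)^1 = +1.
v=7: a=7^0·(≡5), b=7^1·(≡1) mod 7; (5|7)=-1, (1|7)=+1; (−1)^{0·1·3}·(-1)^1·(+1)^0 = -1.
v=2: v_2(a)=-7, v_2(b)=0; units ≡ 3, 7 (mod 8); ε·ε+αω+βω = 1·1+-7·0+0·1 ≡ 1  ⇒  (a,b)_2 = -1.
v=∞: -74 < 0 and 7 > 0  ⇒  (a,b)_∞ = +1.
v=3: a=3^2·(≡1), b=3^0·(≡1) mod 3; (1|3)=+1, (1|3)=+1; (−1)^{2·0·1}·(+1)^0·(+1)^2 = +1.
(-74, 7 / ℚ) ramifies at {2, 7}: a division algebra.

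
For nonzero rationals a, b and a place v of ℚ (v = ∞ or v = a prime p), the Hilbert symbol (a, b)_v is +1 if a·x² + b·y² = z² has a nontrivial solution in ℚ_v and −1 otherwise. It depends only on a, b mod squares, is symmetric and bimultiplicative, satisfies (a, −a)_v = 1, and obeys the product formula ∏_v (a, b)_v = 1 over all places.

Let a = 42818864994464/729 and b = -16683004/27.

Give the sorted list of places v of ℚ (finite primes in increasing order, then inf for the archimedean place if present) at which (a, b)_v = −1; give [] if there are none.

[2, 3, 13, 29]

(a, b) ≡ (26, -74037) mod (ℚ^×)²; places V = {2, 3, 13, 23, 29, 37, ∞}.
(a,b)_∞: sgn(26)=+, sgn(-74037)=−, so +1.
(a,b)_13: α=3, u≡7; β=2, v≡6 (mod 13); (7|13)=-1, (6|13)=-1; sign (−1)^0·-1^2·-1^3 = -1.
(a,b)_29: α=2, u≡26; β=1, v≡16 (mod 29); (26|29)=-1, (16|29)=+1; sign (−1)^0·-1^1·+1^2 = -1.
(a,b)_37: α=2, u≡3; β=1, v≡1 (mod 37); (3|37)=+1, (1|37)=+1; sign (−1)^0·+1^1·+1^2 = +1.
(a,b)_23: α=2, u≡18; β=1, v≡18 (mod 23); (18|23)=+1, (18|23)=+1; sign (−1)^0·+1^1·+1^2 = +1.
(a,b)_3: α=-6, u≡2; β=-3, v≡2 (mod 3); (2|3)=-1, (2|3)=-1; sign (−1)^0·-1^-3·-1^-6 = -1.
(a,b)_2: α=5, β=2; u≡5, v≡3 (mod 8); ε(u)ε(v)=0·1, αω(v)=5·1, βω(u)=2·1; sum ≡ 1  ⇒  -1.
Ram(26, -74037) = {2, 3, 13, 29}; no ℚ_2-point on the conic.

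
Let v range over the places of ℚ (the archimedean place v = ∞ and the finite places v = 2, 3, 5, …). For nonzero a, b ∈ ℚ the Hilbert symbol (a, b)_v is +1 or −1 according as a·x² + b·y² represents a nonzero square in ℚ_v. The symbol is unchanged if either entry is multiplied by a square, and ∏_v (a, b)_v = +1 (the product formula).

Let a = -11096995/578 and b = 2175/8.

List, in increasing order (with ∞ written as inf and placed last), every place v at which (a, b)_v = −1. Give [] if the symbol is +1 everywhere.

(a, b) ≡ (-26390, 174) mod (ℚ^×)²; places V = {2, 3, 5, 7, 13, 17, 29, ∞}.
(a,b)_17: α=-2, u≡5; β=0, v≡2 (mod 17); (5|17)=-1, (2|17)=+1; sign (−1)^0·-1^0·+1^-2 = +1.
(a,b)_29: α=3, u≡10; β=1, v≡13 (mod 29); (10|29)=-1, (13|29)=+1; sign (−1)^0·-1^1·+1^3 = -1.
(a,b)_13: α=1, u≡5; β=0, v≡7 (mod 13); (5|13)=-1, (7|13)=-1; sign (−1)^0·-1^0·-1^1 = -1.
(a,b)_3: α=0, u≡1; β=1, v≡1 (mod 3); (1|3)=+1, (1|3)=+1; sign (−1)^0·+1^1·+1^0 = +1.
(a,b)_7: α=1, u≡3; β=0, v≡5 (mod 7); (3|7)=-1, (5|7)=-1; sign (−1)^0·-1^0·-1^1 = -1.
(a,b)_2: α=-1, β=-3; u≡5, v≡7 (mod 8); ε(u)ε(v)=0·1, αω(v)=-1·0, βω(u)=-3·1; sum ≡ 1  ⇒  -1.
(a,b)_5: α=1, u≡2; β=2, v≡4 (mod 5); (2|5)=-1, (4|5)=+1; sign (−1)^0·-1^2·+1^1 = +1.
(a,b)_∞: sgn(-26390)=−, sgn(174)=+, so +1.
Ram(-26390, 174) = {2, 7, 13, 29}; no ℚ_2-point on the conic.

[2, 7, 13, 29]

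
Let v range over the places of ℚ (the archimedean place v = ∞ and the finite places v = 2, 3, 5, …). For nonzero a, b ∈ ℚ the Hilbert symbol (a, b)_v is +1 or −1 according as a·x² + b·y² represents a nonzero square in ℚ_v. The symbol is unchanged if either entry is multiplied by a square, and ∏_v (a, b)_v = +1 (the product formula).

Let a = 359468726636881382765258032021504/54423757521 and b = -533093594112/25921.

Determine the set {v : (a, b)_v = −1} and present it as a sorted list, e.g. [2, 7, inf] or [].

[29, 31]

Mod squares: a ≡ 1563361, b ≡ -42253. Check v ∈ {∞, 2, 3, 7, 23, 29, 31, 37, 47}.
v=3: a=3^-4·(≡1), b=3^2·(≡2) mod 3; (1|3)=+1, (2|3)=-1; (−1)^{-4·2·1}·(+1)^2·(-1)^-4 = +1.
v=31: a=31^3·(≡1), b=31^1·(≡9) mod 31; (1|31)=+1, (9|31)=+1; (−1)^{3·1·15}·(+1)^1·(+1)^3 = -1.
v=47: a=47^3·(≡8), b=47^1·(≡41) mod 47; (8|47)=+1, (41|47)=-1; (−1)^{3·1·23}·(+1)^1·(-1)^3 = +1.
v=∞: 1563361 > 0 and -42253 < 0  ⇒  (a,b)_∞ = +1.
v=23: a=23^-4·(≡14), b=23^-2·(≡10) mod 23; (14|23)=-1, (10|23)=-1; (−1)^{-4·-2·11}·(-1)^-2·(-1)^-4 = +1.
v=29: a=29^3·(≡10), b=29^1·(≡25) mod 29; (10|29)=-1, (25|29)=+1; (−1)^{3·1·14}·(-1)^1·(+1)^3 = -1.
v=2: v_2(a)=36, v_2(b)=10; units ≡ 1, 3 (mod 8); ε·ε+αω+βω = 0·1+36·1+10·0 ≡ 0  ⇒  (a,b)_2 = +1.
v=7: a=7^-4·(≡4), b=7^-2·(≡3) mod 7; (4|7)=+1, (3|7)=-1; (−1)^{-4·-2·3}·(+1)^-2·(-1)^-4 = +1.
v=37: a=37^5·(≡30), b=37^2·(≡16) mod 37; (30|37)=+1, (16|37)=+1; (−1)^{5·2·18}·(+1)^2·(+1)^5 = +1.
(1563361, -42253 / ℚ) ramifies at {29, 31}: a division algebra.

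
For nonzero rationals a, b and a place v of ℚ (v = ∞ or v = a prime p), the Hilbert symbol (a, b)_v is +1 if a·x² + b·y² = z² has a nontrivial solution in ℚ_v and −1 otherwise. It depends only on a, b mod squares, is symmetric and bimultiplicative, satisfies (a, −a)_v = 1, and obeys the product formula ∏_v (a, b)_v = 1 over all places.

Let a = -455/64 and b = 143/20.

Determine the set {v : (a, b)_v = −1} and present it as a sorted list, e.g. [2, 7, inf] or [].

[5, 11]

Mod squares: a ≡ -455, b ≡ 715. Check v ∈ {∞, 2, 5, 7, 11, 13}.
v=5: a=5^1·(≡1), b=5^-1·(≡2) mod 5; (1|5)=+1, (2|5)=-1; (−1)^{1·-1·2}·(+1)^-1·(-1)^1 = -1.
v=13: a=13^1·(≡9), b=13^1·(≡9) mod 13; (9|13)=+1, (9|13)=+1; (−1)^{1·1·6}·(+1)^1·(+1)^1 = +1.
v=7: a=7^1·(≡5), b=7^0·(≡4) mod 7; (5|7)=-1, (4|7)=+1; (−1)^{1·0·3}·(-1)^0·(+1)^1 = +1.
v=11: a=11^0·(≡2), b=11^1·(≡10) mod 11; (2|11)=-1, (10|11)=-1; (−1)^{0·1·5}·(-1)^1·(-1)^0 = -1.
v=∞: -455 < 0 and 715 > 0  ⇒  (a,b)_∞ = +1.
v=2: v_2(a)=-6, v_2(b)=-2; units ≡ 1, 3 (mod 8); ε·ε+αω+βω = 0·1+-6·1+-2·0 ≡ 0  ⇒  (a,b)_2 = +1.
|Ram(-455, 715)| = 2, even; anisotropic at {5, 11}.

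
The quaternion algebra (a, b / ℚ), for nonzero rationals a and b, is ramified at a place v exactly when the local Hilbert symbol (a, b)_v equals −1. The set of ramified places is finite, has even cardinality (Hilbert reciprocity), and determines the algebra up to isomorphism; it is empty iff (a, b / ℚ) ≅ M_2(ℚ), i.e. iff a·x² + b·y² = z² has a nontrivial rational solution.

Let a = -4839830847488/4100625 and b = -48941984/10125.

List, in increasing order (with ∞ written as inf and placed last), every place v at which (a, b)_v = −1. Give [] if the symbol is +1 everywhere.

Mod squares: a ≡ -182, b ≡ -130. Check v ∈ {∞, 2, 3, 5, 7, 13}.
v=13: a=13^3·(≡10), b=13^1·(≡10) mod 13; (10|13)=+1, (10|13)=+1; (−1)^{3·1·6}·(+1)^1·(+1)^3 = +1.
v=∞: -182 < 0 and -130 < 0  ⇒  (a,b)_∞ = -1.
v=5: a=5^-4·(≡2), b=5^-3·(≡1) mod 5; (2|5)=-1, (1|5)=+1; (−1)^{-4·-3·2}·(-1)^-3·(+1)^-4 = -1.
v=2: v_2(a)=17, v_2(b)=5; units ≡ 5, 7 (mod 8); ε·ε+αω+βω = 0·1+17·0+5·1 ≡ 1  ⇒  (a,b)_2 = -1.
v=7: a=7^5·(≡1), b=7^6·(≡6) mod 7; (1|7)=+1, (6|7)=-1; (−1)^{5·6·3}·(+1)^6·(-1)^5 = -1.
v=3: a=3^-8·(≡1), b=3^-4·(≡2) mod 3; (1|3)=+1, (2|3)=-1; (−1)^{-8·-4·1}·(+1)^-4·(-1)^-8 = +1.
Ram(-182, -130) = {2, 5, 7, ∞}; no ℚ_2-point on the conic.

[2, 5, 7, inf]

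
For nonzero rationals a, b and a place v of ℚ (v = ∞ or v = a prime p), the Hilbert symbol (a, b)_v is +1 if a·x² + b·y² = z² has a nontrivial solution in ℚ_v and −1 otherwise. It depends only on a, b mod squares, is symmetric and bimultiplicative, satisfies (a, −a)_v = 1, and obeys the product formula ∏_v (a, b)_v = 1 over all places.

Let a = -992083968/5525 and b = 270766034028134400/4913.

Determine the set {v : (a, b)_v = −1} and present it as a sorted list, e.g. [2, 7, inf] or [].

Mod squares: a ≡ -442, b ≡ 357. Check v ∈ {∞, 2, 3, 5, 7, 13, 17, 19, 23, 29}.
v=7: a=7^0·(≡3), b=7^3·(≡1) mod 7; (3|7)=-1, (1|7)=+1; (−1)^{0·3·3}·(-1)^3·(+1)^0 = -1.
v=3: a=3^2·(≡2), b=3^1·(≡2) mod 3; (2|3)=-1, (2|3)=-1; (−1)^{2·1·1}·(-1)^1·(-1)^2 = -1.
v=19: a=19^0·(≡8), b=19^2·(≡12) mod 19; (8|19)=-1, (12|19)=-1; (−1)^{0·2·9}·(-1)^2·(-1)^0 = +1.
v=13: a=13^-1·(≡11), b=13^0·(≡11) mod 13; (11|13)=-1, (11|13)=-1; (−1)^{-1·0·6}·(-1)^0·(-1)^-1 = -1.
v=17: a=17^-1·(≡13), b=17^-3·(≡1) mod 17; (13|17)=+1, (1|17)=+1; (−1)^{-1·-3·8}·(+1)^-3·(+1)^-1 = +1.
v=23: a=23^0·(≡2), b=23^2·(≡12) mod 23; (2|23)=+1, (12|23)=+1; (−1)^{0·2·11}·(+1)^2·(+1)^0 = +1.
v=2: v_2(a)=17, v_2(b)=16; units ≡ 3, 5 (mod 8); ε·ε+αω+βω = 1·0+17·1+16·1 ≡ 1  ⇒  (a,b)_2 = -1.
v=∞: -442 < 0 and 357 > 0  ⇒  (a,b)_∞ = +1.
v=5: a=5^-2·(≡2), b=5^2·(≡2) mod 5; (2|5)=-1, (2|5)=-1; (−1)^{-2·2·2}·(-1)^2·(-1)^-2 = +1.
v=29: a=29^2·(≡28), b=29^2·(≡7) mod 29; (28|29)=+1, (7|29)=+1; (−1)^{2·2·14}·(+1)^2·(+1)^2 = +1.
Ram(-442, 357) = {2, 3, 7, 13}; no ℚ_2-point on the conic.

[2, 3, 7, 13]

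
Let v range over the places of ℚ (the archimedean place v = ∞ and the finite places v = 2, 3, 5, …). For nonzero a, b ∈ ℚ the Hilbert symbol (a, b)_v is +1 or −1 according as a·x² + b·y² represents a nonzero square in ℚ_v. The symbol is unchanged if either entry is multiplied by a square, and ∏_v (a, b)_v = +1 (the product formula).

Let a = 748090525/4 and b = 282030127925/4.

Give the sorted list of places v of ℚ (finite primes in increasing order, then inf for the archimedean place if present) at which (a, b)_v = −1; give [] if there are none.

[13, 17, 23, 29]

(a, b) ≡ (35581, 79373) mod (ℚ^×)²; places V = {2, 5, 7, 13, 17, 23, 29, ∞}.
(a,b)_29: α=2, u≡2; β=3, v≡26 (mod 29); (2|29)=-1, (26|29)=-1; sign (−1)^0·-1^3·-1^2 = -1.
(a,b)_13: α=1, u≡7; β=2, v≡8 (mod 13); (7|13)=-1, (8|13)=-1; sign (−1)^0·-1^2·-1^1 = -1.
(a,b)_7: α=1, u≡1; β=1, v≡6 (mod 7); (1|7)=+1, (6|7)=-1; sign (−1)^1·+1^1·-1^1 = +1.
(a,b)_23: α=1, u≡16; β=1, v≡6 (mod 23); (16|23)=+1, (6|23)=+1; sign (−1)^1·+1^1·+1^1 = -1.
(a,b)_2: α=-2, β=-2; u≡5, v≡5 (mod 8); ε(u)ε(v)=0·0, αω(v)=-2·1, βω(u)=-2·1; sum ≡ 0  ⇒  +1.
(a,b)_17: α=1, u≡15; β=1, v≡11 (mod 17); (15|17)=+1, (11|17)=-1; sign (−1)^0·+1^1·-1^1 = -1.
(a,b)_∞: sgn(35581)=+, sgn(79373)=+, so +1.
(a,b)_5: α=2, u≡4; β=2, v≡3 (mod 5); (4|5)=+1, (3|5)=-1; sign (−1)^0·+1^2·-1^2 = +1.
Ram(35581, 79373) = {13, 17, 23, 29}; no ℚ_13-point on the conic.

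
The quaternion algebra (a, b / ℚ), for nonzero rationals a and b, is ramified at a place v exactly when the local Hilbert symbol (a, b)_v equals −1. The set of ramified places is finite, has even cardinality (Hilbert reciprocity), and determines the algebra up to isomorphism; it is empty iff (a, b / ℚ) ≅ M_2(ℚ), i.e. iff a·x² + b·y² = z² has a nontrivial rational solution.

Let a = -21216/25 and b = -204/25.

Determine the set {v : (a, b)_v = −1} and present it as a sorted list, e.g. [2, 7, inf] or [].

Mod squares: a ≡ -1326, b ≡ -51. Check v ∈ {∞, 2, 3, 5, 13, 17}.
v=∞: -1326 < 0 and -51 < 0  ⇒  (a,b)_∞ = -1.
v=2: v_2(a)=5, v_2(b)=2; units ≡ 1, 5 (mod 8); ε·ε+αω+βω = 0·0+5·1+2·0 ≡ 1  ⇒  (a,b)_2 = -1.
v=17: a=17^1·(≡14), b=17^1·(≡7) mod 17; (14|17)=-1, (7|17)=-1; (−1)^{1·1·8}·(-1)^1·(-1)^1 = +1.
v=5: a=5^-2·(≡4), b=5^-2·(≡1) mod 5; (4|5)=+1, (1|5)=+1; (−1)^{-2·-2·2}·(+1)^-2·(+1)^-2 = +1.
v=3: a=3^1·(≡2), b=3^1·(≡1) mod 3; (2|3)=-1, (1|3)=+1; (−1)^{1·1·1}·(-1)^1·(+1)^1 = +1.
v=13: a=13^1·(≡7), b=13^0·(≡9) mod 13; (7|13)=-1, (9|13)=+1; (−1)^{1·0·6}·(-1)^0·(+1)^1 = +1.
|Ram(-1326, -51)| = 2, even; anisotropic at {2, ∞}.

[2, inf]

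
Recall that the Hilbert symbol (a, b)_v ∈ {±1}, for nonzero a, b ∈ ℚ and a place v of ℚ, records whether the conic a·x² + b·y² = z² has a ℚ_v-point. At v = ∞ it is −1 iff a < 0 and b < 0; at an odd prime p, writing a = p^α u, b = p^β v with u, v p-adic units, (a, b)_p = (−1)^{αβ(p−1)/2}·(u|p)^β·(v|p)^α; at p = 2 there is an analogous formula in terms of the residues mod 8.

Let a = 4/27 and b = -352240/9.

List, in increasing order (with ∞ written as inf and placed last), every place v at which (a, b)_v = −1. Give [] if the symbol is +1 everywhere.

[3, 5, 7, 17]

Mod squares: a ≡ 3, b ≡ -22015. Check v ∈ {∞, 2, 3, 5, 7, 17, 37}.
v=∞: 3 > 0 and -22015 < 0  ⇒  (a,b)_∞ = +1.
v=3: a=3^-3·(≡1), b=3^-2·(≡2) mod 3; (1|3)=+1, (2|3)=-1; (−1)^{-3·-2·1}·(+1)^-2·(-1)^-3 = -1.
v=17: a=17^0·(≡14), b=17^1·(≡6) mod 17; (14|17)=-1, (6|17)=-1; (−1)^{0·1·8}·(-1)^1·(-1)^0 = -1.
v=7: a=7^0·(≡3), b=7^1·(≡5) mod 7; (3|7)=-1, (5|7)=-1; (−1)^{0·1·3}·(-1)^1·(-1)^0 = -1.
v=2: v_2(a)=2, v_2(b)=4; units ≡ 3, 1 (mod 8); ε·ε+αω+βω = 1·0+2·0+4·1 ≡ 0  ⇒  (a,b)_2 = +1.
v=37: a=37^0·(≡7), b=37^1·(≡7) mod 37; (7|37)=+1, (7|37)=+1; (−1)^{0·1·18}·(+1)^1·(+1)^0 = +1.
v=5: a=5^0·(≡2), b=5^1·(≡3) mod 5; (2|5)=-1, (3|5)=-1; (−1)^{0·1·2}·(-1)^1·(-1)^0 = -1.
|Ram(3, -22015)| = 4, even; anisotropic at {3, 5, 7, 17}.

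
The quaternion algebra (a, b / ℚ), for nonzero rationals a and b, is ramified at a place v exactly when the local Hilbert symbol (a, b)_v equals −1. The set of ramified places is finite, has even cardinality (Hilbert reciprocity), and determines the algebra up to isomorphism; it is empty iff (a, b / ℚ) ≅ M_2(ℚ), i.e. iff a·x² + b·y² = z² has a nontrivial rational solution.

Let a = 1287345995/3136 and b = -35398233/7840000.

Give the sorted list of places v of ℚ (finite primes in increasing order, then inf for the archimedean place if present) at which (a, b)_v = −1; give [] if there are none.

Mod squares: a ≡ 940355, b ≡ -17. Check v ∈ {∞, 2, 3, 5, 7, 13, 17, 23, 37}.
v=∞: 940355 > 0 and -17 < 0  ⇒  (a,b)_∞ = +1.
v=2: v_2(a)=-6, v_2(b)=-8; units ≡ 3, 7 (mod 8); ε·ε+αω+βω = 1·1+-6·0+-8·1 ≡ 1  ⇒  (a,b)_2 = -1.
v=23: a=23^1·(≡21), b=23^0·(≡6) mod 23; (21|23)=-1, (6|23)=+1; (−1)^{1·0·11}·(-1)^0·(+1)^1 = +1.
v=3: a=3^0·(≡2), b=3^2·(≡1) mod 3; (2|3)=-1, (1|3)=+1; (−1)^{0·2·1}·(-1)^2·(+1)^0 = +1.
v=5: a=5^1·(≡4), b=5^-4·(≡3) mod 5; (4|5)=+1, (3|5)=-1; (−1)^{1·-4·2}·(+1)^-4·(-1)^1 = -1.
v=13: a=13^1·(≡4), b=13^2·(≡1) mod 13; (4|13)=+1, (1|13)=+1; (−1)^{1·2·6}·(+1)^2·(+1)^1 = +1.
v=17: a=17^1·(≡3), b=17^1·(≡8) mod 17; (3|17)=-1, (8|17)=+1; (−1)^{1·1·8}·(-1)^1·(+1)^1 = -1.
v=7: a=7^-2·(≡5), b=7^-2·(≡4) mod 7; (5|7)=-1, (4|7)=+1; (−1)^{-2·-2·3}·(-1)^-2·(+1)^-2 = +1.
v=37: a=37^3·(≡21), b=37^2·(≡17) mod 37; (21|37)=+1, (17|37)=-1; (−1)^{3·2·18}·(+1)^2·(-1)^3 = -1.
|Ram(940355, -17)| = 4, even; anisotropic at {2, 5, 17, 37}.

[2, 5, 17, 37]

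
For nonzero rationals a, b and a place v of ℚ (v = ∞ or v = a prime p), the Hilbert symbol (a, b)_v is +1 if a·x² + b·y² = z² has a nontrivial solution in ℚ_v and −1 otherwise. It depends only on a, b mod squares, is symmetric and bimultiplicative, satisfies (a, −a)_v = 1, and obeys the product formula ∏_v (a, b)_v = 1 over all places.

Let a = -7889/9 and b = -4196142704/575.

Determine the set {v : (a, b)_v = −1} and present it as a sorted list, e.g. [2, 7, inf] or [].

Mod squares: a ≡ -161, b ≡ -16709017. Check v ∈ {∞, 2, 3, 5, 7, 13, 19, 23, 29, 41, 47}.
v=19: a=19^0·(≡8), b=19^2·(≡16) mod 19; (8|19)=-1, (16|19)=+1; (−1)^{0·2·9}·(-1)^2·(+1)^0 = +1.
v=7: a=7^3·(≡6), b=7^0·(≡2) mod 7; (6|7)=-1, (2|7)=+1; (−1)^{3·0·3}·(-1)^0·(+1)^3 = +1.
v=3: a=3^-2·(≡1), b=3^0·(≡2) mod 3; (1|3)=+1, (2|3)=-1; (−1)^{-2·0·1}·(+1)^0·(-1)^-2 = +1.
v=∞: -161 < 0 and -16709017 < 0  ⇒  (a,b)_∞ = -1.
v=23: a=23^1·(≡13), b=23^-1·(≡10) mod 23; (13|23)=+1, (10|23)=-1; (−1)^{1·-1·11}·(+1)^-1·(-1)^1 = +1.
v=13: a=13^0·(≡6), b=13^1·(≡1) mod 13; (6|13)=-1, (1|13)=+1; (−1)^{0·1·6}·(-1)^1·(+1)^0 = -1.
v=29: a=29^0·(≡16), b=29^1·(≡24) mod 29; (16|29)=+1, (24|29)=+1; (−1)^{0·1·14}·(+1)^1·(+1)^0 = +1.
v=5: a=5^0·(≡4), b=5^-2·(≡2) mod 5; (4|5)=+1, (2|5)=-1; (−1)^{0·-2·2}·(+1)^-2·(-1)^0 = +1.
v=2: v_2(a)=0, v_2(b)=4; units ≡ 7, 7 (mod 8); ε·ε+αω+βω = 1·1+0·0+4·0 ≡ 1  ⇒  (a,b)_2 = -1.
v=47: a=47^0·(≡6), b=47^1·(≡40) mod 47; (6|47)=+1, (40|47)=-1; (−1)^{0·1·23}·(+1)^1·(-1)^0 = +1.
v=41: a=41^0·(≡30), b=41^1·(≡35) mod 41; (30|41)=-1, (35|41)=-1; (−1)^{0·1·20}·(-1)^1·(-1)^0 = -1.
Ram(-161, -16709017) = {2, 13, 41, ∞}; no ℚ_2-point on the conic.

[2, 13, 41, inf]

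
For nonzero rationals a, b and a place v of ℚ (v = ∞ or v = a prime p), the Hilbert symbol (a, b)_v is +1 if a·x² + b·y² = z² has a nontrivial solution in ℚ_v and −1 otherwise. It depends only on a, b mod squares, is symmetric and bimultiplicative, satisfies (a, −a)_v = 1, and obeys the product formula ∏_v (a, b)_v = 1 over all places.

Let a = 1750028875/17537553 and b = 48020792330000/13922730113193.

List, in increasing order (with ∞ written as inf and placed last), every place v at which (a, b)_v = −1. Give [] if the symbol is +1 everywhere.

[]

Mod squares: a ≡ 19635, b ≡ 561. Check v ∈ {∞, 2, 3, 5, 7, 11, 17}.
v=7: a=7^7·(≡5), b=7^10·(≡2) mod 7; (5|7)=-1, (2|7)=+1; (−1)^{7·10·3}·(-1)^10·(+1)^7 = +1.
v=3: a=3^-13·(≡2), b=3^-21·(≡1) mod 3; (2|3)=-1, (1|3)=+1; (−1)^{-13·-21·1}·(-1)^-21·(+1)^-13 = +1.
v=2: v_2(a)=0, v_2(b)=4; units ≡ 3, 1 (mod 8); ε·ε+αω+βω = 1·0+0·0+4·1 ≡ 0  ⇒  (a,b)_2 = +1.
v=11: a=11^-1·(≡9), b=11^-3·(≡2) mod 11; (9|11)=+1, (2|11)=-1; (−1)^{-1·-3·5}·(+1)^-3·(-1)^-1 = +1.
v=∞: 19635 > 0 and 561 > 0  ⇒  (a,b)_∞ = +1.
v=5: a=5^3·(≡2), b=5^4·(≡1) mod 5; (2|5)=-1, (1|5)=+1; (−1)^{3·4·2}·(-1)^4·(+1)^3 = +1.
v=17: a=17^1·(≡16), b=17^1·(≡1) mod 17; (16|17)=+1, (1|17)=+1; (−1)^{1·1·8}·(+1)^1·(+1)^1 = +1.
Every local symbol is +1, so the conic 19635·x² + 561·y² = z² has ℚ_v-points for all v and hence a ℚ-point; (a, b / ℚ) ≅ M_2(ℚ).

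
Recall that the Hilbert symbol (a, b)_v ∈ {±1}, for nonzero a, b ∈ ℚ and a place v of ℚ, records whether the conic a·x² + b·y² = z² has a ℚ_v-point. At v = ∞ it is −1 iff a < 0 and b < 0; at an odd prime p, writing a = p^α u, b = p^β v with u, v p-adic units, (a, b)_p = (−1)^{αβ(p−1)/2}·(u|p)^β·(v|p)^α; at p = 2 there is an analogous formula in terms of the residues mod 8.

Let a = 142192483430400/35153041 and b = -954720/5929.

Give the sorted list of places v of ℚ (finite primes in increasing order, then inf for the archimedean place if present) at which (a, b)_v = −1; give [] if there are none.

[3, 17]

Mod squares: a ≡ 39, b ≡ -6630. Check v ∈ {∞, 2, 3, 5, 7, 11, 13, 17}.
v=7: a=7^-4·(≡1), b=7^-2·(≡5) mod 7; (1|7)=+1, (5|7)=-1; (−1)^{-4·-2·3}·(+1)^-2·(-1)^-4 = +1.
v=2: v_2(a)=12, v_2(b)=5; units ≡ 7, 5 (mod 8); ε·ε+αω+βω = 1·0+12·1+5·0 ≡ 0  ⇒  (a,b)_2 = +1.
v=∞: 39 > 0 and -6630 < 0  ⇒  (a,b)_∞ = +1.
v=11: a=11^-4·(≡6), b=11^-2·(≡5) mod 11; (6|11)=-1, (5|11)=+1; (−1)^{-4·-2·5}·(-1)^-2·(+1)^-4 = +1.
v=17: a=17^2·(≡12), b=17^1·(≡15) mod 17; (12|17)=-1, (15|17)=+1; (−1)^{2·1·8}·(-1)^1·(+1)^2 = -1.
v=5: a=5^2·(≡1), b=5^1·(≡4) mod 5; (1|5)=+1, (4|5)=+1; (−1)^{2·1·2}·(+1)^1·(+1)^2 = +1.
v=13: a=13^3·(≡4), b=13^1·(≡10) mod 13; (4|13)=+1, (10|13)=+1; (−1)^{3·1·6}·(+1)^1·(+1)^3 = +1.
v=3: a=3^7·(≡1), b=3^3·(≡1) mod 3; (1|3)=+1, (1|3)=+1; (−1)^{7·3·1}·(+1)^3·(+1)^7 = -1.
|Ram(39, -6630)| = 2, even; anisotropic at {3, 17}.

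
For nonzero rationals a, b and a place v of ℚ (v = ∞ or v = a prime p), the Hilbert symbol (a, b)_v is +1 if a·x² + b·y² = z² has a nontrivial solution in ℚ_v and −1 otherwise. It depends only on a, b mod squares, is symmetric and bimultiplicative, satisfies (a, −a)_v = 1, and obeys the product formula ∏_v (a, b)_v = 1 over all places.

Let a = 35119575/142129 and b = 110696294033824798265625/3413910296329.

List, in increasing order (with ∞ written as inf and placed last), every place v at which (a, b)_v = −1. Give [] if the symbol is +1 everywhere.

Mod squares: a ≡ 1927, b ≡ 44321. Check v ∈ {∞, 2, 3, 5, 13, 23, 29, 41, 47}.
v=13: a=13^-2·(≡4), b=13^-6·(≡3) mod 13; (4|13)=+1, (3|13)=+1; (−1)^{-2·-6·6}·(+1)^-6·(+1)^-2 = +1.
v=23: a=23^0·(≡2), b=23^1·(≡9) mod 23; (2|23)=+1, (9|23)=+1; (−1)^{0·1·11}·(+1)^1·(+1)^0 = +1.
v=2: v_2(a)=0, v_2(b)=0; units ≡ 7, 1 (mod 8); ε·ε+αω+βω = 1·0+0·0+0·0 ≡ 0  ⇒  (a,b)_2 = +1.
v=∞: 1927 > 0 and 44321 > 0  ⇒  (a,b)_∞ = +1.
v=47: a=47^1·(≡19), b=47^3·(≡7) mod 47; (19|47)=-1, (7|47)=+1; (−1)^{1·3·23}·(-1)^3·(+1)^1 = +1.
v=29: a=29^-2·(≡1), b=29^-4·(≡9) mod 29; (1|29)=+1, (9|29)=+1; (−1)^{-2·-4·14}·(+1)^-4·(+1)^-2 = +1.
v=3: a=3^6·(≡1), b=3^16·(≡2) mod 3; (1|3)=+1, (2|3)=-1; (−1)^{6·16·1}·(+1)^16·(-1)^6 = +1.
v=41: a=41^1·(≡34), b=41^3·(≡15) mod 41; (34|41)=-1, (15|41)=-1; (−1)^{1·3·20}·(-1)^3·(-1)^1 = +1.
v=5: a=5^2·(≡2), b=5^6·(≡1) mod 5; (2|5)=-1, (1|5)=+1; (−1)^{2·6·2}·(-1)^6·(+1)^2 = +1.
Every local symbol is +1, so the conic 1927·x² + 44321·y² = z² has ℚ_v-points for all v and hence a ℚ-point; (a, b / ℚ) ≅ M_2(ℚ).

[]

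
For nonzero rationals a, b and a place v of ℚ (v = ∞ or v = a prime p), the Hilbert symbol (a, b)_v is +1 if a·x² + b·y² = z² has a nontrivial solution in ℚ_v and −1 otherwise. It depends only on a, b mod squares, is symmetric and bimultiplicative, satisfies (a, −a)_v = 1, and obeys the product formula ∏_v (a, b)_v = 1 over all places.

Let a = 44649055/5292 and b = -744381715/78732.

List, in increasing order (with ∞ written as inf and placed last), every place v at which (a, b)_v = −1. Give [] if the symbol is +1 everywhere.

Mod squares: a ≡ 165, b ≡ -21945. Check v ∈ {∞, 2, 3, 5, 7, 11, 17, 19, 29, 53}.
v=3: a=3^-3·(≡1), b=3^-9·(≡2) mod 3; (1|3)=+1, (2|3)=-1; (−1)^{-3·-9·1}·(+1)^-9·(-1)^-3 = +1.
v=29: a=29^0·(≡24), b=29^2·(≡2) mod 29; (24|29)=+1, (2|29)=-1; (−1)^{0·2·14}·(+1)^2·(-1)^0 = +1.
v=53: a=53^2·(≡47), b=53^0·(≡51) mod 53; (47|53)=+1, (51|53)=-1; (−1)^{2·0·26}·(+1)^0·(-1)^2 = +1.
v=17: a=17^2·(≡10), b=17^0·(≡1) mod 17; (10|17)=-1, (1|17)=+1; (−1)^{2·0·8}·(-1)^0·(+1)^2 = +1.
v=5: a=5^1·(≡3), b=5^1·(≡1) mod 5; (3|5)=-1, (1|5)=+1; (−1)^{1·1·2}·(-1)^1·(+1)^1 = -1.
v=19: a=19^0·(≡10), b=19^1·(≡1) mod 19; (10|19)=-1, (1|19)=+1; (−1)^{0·1·9}·(-1)^1·(+1)^0 = -1.
v=2: v_2(a)=-2, v_2(b)=-2; units ≡ 5, 7 (mod 8); ε·ε+αω+βω = 0·1+-2·0+-2·1 ≡ 0  ⇒  (a,b)_2 = +1.
v=7: a=7^-2·(≡1), b=7^1·(≡1) mod 7; (1|7)=+1, (1|7)=+1; (−1)^{-2·1·3}·(+1)^1·(+1)^-2 = +1.
v=∞: 165 > 0 and -21945 < 0  ⇒  (a,b)_∞ = +1.
v=11: a=11^1·(≡5), b=11^3·(≡6) mod 11; (5|11)=+1, (6|11)=-1; (−1)^{1·3·5}·(+1)^3·(-1)^1 = +1.
Ram(165, -21945) = {5, 19}; no ℚ_5-point on the conic.

[5, 19]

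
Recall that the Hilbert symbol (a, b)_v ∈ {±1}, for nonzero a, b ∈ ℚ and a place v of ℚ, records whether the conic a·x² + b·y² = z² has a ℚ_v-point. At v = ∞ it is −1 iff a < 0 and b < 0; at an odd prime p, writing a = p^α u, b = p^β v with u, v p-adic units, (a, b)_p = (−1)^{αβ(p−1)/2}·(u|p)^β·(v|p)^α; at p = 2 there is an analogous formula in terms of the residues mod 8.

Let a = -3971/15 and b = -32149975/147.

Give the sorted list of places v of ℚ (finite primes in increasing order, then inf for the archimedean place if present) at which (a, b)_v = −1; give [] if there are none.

[2, 3, 5, 11, 17, inf]

(a, b) ≡ (-165, -7293) mod (ℚ^×)²; places V = {2, 3, 5, 7, 11, 13, 17, 19, 23, ∞}.
(a,b)_3: α=-1, u≡2; β=-1, v≡2 (mod 3); (2|3)=-1, (2|3)=-1; sign (−1)^1·-1^-1·-1^-1 = -1.
(a,b)_7: α=0, u≡5; β=-2, v≡1 (mod 7); (5|7)=-1, (1|7)=+1; sign (−1)^0·-1^-2·+1^0 = +1.
(a,b)_2: α=0, β=0; u≡3, v≡3 (mod 8); ε(u)ε(v)=1·1, αω(v)=0·1, βω(u)=0·1; sum ≡ 1  ⇒  -1.
(a,b)_11: α=1, u≡6; β=1, v≡2 (mod 11); (6|11)=-1, (2|11)=-1; sign (−1)^1·-1^1·-1^1 = -1.
(a,b)_17: α=0, u≡5; β=1, v≡13 (mod 17); (5|17)=-1, (13|17)=+1; sign (−1)^0·-1^1·+1^0 = -1.
(a,b)_13: α=0, u≡10; β=1, v≡8 (mod 13); (10|13)=+1, (8|13)=-1; sign (−1)^0·+1^1·-1^0 = +1.
(a,b)_19: α=2, u≡17; β=0, v≡15 (mod 19); (17|19)=+1, (15|19)=-1; sign (−1)^0·+1^0·-1^2 = +1.
(a,b)_∞: sgn(-165)=−, sgn(-7293)=−, so -1.
(a,b)_5: α=-1, u≡3; β=2, v≡3 (mod 5); (3|5)=-1, (3|5)=-1; sign (−1)^0·-1^2·-1^-1 = -1.
(a,b)_23: α=0, u≡22; β=2, v≡22 (mod 23); (22|23)=-1, (22|23)=-1; sign (−1)^0·-1^2·-1^0 = +1.
(-165, -7293 / ℚ) ramifies at {2, 3, 5, 11, 17, ∞}: a division algebra.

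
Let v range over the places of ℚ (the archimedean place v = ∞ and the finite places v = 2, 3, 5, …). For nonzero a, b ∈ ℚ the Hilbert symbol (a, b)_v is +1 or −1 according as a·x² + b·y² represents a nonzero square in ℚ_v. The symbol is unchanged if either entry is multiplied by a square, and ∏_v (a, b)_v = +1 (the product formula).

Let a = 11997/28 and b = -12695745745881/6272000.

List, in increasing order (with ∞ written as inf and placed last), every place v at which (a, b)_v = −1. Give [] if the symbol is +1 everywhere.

[2, 31]

Mod squares: a ≡ 9331, b ≡ -5. Check v ∈ {∞, 2, 3, 5, 7, 11, 31, 43}.
v=2: v_2(a)=-2, v_2(b)=-10; units ≡ 3, 3 (mod 8); ε·ε+αω+βω = 1·1+-2·1+-10·1 ≡ 1  ⇒  (a,b)_2 = -1.
v=3: a=3^2·(≡1), b=3^10·(≡1) mod 3; (1|3)=+1, (1|3)=+1; (−1)^{2·10·1}·(+1)^10·(+1)^2 = +1.
v=∞: 9331 > 0 and -5 < 0  ⇒  (a,b)_∞ = +1.
v=43: a=43^1·(≡33), b=43^2·(≡17) mod 43; (33|43)=-1, (17|43)=+1; (−1)^{1·2·21}·(-1)^2·(+1)^1 = +1.
v=5: a=5^0·(≡4), b=5^-3·(≡4) mod 5; (4|5)=+1, (4|5)=+1; (−1)^{0·-3·2}·(+1)^-3·(+1)^0 = +1.
v=31: a=31^1·(≡26), b=31^2·(≡11) mod 31; (26|31)=-1, (11|31)=-1; (−1)^{1·2·15}·(-1)^2·(-1)^1 = -1.
v=11: a=11^0·(≡3), b=11^2·(≡2) mod 11; (3|11)=+1, (2|11)=-1; (−1)^{0·2·5}·(+1)^2·(-1)^0 = +1.
v=7: a=7^-1·(≡5), b=7^-2·(≡1) mod 7; (5|7)=-1, (1|7)=+1; (−1)^{-1·-2·3}·(-1)^-2·(+1)^-1 = +1.
|Ram(9331, -5)| = 2, even; anisotropic at {2, 31}.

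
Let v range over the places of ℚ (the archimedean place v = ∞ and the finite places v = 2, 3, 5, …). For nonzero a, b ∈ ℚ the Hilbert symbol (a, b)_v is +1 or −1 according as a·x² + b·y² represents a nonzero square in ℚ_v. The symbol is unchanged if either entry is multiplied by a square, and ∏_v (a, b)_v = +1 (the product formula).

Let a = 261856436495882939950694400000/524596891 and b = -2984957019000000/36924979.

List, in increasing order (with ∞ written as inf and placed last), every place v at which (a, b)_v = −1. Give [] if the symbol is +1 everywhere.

Mod squares: a ≡ 910, b ≡ -1001. Check v ∈ {∞, 2, 3, 5, 7, 11, 13, 17, 19}.
v=5: a=5^5·(≡3), b=5^6·(≡1) mod 5; (3|5)=-1, (1|5)=+1; (−1)^{5·6·2}·(-1)^6·(+1)^5 = +1.
v=7: a=7^-9·(≡1), b=7^-5·(≡2) mod 7; (1|7)=+1, (2|7)=+1; (−1)^{-9·-5·3}·(+1)^-5·(+1)^-9 = -1.
v=∞: 910 > 0 and -1001 < 0  ⇒  (a,b)_∞ = +1.
v=19: a=19^4·(≡1), b=19^2·(≡1) mod 19; (1|19)=+1, (1|19)=+1; (−1)^{4·2·9}·(+1)^2·(+1)^4 = +1.
v=11: a=11^2·(≡2), b=11^1·(≡10) mod 11; (2|11)=-1, (10|11)=-1; (−1)^{2·1·5}·(-1)^1·(-1)^2 = -1.
v=13: a=13^-1·(≡2), b=13^-3·(≡9) mod 13; (2|13)=-1, (9|13)=+1; (−1)^{-1·-3·6}·(-1)^-3·(+1)^-1 = -1.
v=2: v_2(a)=25, v_2(b)=6; units ≡ 7, 7 (mod 8); ε·ε+αω+βω = 1·1+25·0+6·0 ≡ 1  ⇒  (a,b)_2 = -1.
v=3: a=3^8·(≡1), b=3^2·(≡1) mod 3; (1|3)=+1, (1|3)=+1; (−1)^{8·2·1}·(+1)^2·(+1)^8 = +1.
v=17: a=17^6·(≡2), b=17^4·(≡4) mod 17; (2|17)=+1, (4|17)=+1; (−1)^{6·4·8}·(+1)^4·(+1)^6 = +1.
Ram(910, -1001) = {2, 7, 11, 13}; no ℚ_2-point on the conic.

[2, 7, 11, 13]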